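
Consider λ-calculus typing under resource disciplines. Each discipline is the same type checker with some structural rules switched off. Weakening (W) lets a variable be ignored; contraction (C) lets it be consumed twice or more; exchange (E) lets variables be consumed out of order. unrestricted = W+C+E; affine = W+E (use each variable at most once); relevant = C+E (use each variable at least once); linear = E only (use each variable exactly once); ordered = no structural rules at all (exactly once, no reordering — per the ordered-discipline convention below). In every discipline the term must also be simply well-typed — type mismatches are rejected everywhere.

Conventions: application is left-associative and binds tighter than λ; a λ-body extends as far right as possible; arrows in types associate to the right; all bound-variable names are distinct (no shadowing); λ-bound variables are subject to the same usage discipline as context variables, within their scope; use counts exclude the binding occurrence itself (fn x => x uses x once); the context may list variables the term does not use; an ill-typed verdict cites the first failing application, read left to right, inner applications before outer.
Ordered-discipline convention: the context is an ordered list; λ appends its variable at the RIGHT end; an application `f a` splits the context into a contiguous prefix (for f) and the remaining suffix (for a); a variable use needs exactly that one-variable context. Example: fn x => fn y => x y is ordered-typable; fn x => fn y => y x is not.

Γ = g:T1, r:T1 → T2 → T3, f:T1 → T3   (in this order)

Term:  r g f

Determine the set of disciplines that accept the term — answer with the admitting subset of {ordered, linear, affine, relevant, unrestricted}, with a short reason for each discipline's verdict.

admitted in: none
usage: g=1, r=1, f=1
left-to-right use order: r, g, f
typing: ill-typed: an argument T1 → T3 mismatches the expected T2
ordered: ✗, a type mismatch blocks all five
linear: ✗, the type mismatch rejects it
affine: ✗, not simply typable
relevant: ✗, fails simple typing
unrestricted: ✗, a type mismatch blocks all five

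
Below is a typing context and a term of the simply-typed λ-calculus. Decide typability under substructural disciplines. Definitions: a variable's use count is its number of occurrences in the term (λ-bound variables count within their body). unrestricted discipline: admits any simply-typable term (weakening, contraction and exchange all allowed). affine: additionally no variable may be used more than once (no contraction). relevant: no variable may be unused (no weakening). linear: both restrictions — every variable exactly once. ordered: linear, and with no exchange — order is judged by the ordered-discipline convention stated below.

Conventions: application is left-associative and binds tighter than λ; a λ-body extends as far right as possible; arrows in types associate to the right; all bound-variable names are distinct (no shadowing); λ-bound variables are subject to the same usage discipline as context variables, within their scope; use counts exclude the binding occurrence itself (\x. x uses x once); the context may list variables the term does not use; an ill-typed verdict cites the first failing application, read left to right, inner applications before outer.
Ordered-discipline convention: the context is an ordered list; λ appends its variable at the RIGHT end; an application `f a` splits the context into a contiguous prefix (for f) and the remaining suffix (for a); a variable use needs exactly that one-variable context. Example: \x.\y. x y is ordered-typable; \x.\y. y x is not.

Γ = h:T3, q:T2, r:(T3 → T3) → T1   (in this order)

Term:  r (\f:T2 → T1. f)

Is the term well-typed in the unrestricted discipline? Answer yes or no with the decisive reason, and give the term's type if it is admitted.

no — fails simple typing
variable uses: h=0; q=0; r=1; f (bound)=1
uses in reading order: r, f
typing: ill-typed: a function awaiting T3 → T3 gets (T2 → T1) → T2 → T1
summary: ordered ✗; linear ✗; affine ✗; relevant ✗; unrestricted ✗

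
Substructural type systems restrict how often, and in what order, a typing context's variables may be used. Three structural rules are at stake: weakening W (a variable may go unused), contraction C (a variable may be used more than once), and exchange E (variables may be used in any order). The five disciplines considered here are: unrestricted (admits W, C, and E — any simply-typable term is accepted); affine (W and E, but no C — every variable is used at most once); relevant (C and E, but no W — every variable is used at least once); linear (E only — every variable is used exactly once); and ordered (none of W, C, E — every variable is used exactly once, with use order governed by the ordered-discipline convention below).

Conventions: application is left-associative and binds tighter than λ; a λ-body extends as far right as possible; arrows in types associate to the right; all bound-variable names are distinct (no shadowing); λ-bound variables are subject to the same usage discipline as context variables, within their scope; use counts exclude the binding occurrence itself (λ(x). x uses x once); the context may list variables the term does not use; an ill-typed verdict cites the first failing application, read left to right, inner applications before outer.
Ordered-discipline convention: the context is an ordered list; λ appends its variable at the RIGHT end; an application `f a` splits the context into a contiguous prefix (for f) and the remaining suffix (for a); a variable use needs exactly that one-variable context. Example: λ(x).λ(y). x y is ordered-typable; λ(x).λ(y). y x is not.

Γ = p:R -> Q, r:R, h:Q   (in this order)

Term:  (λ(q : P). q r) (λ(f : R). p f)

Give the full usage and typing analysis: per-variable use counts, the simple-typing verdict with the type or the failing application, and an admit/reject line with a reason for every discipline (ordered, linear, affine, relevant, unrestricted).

counts: p: 1×, r: 1×, h: 0×, q (bound): 1×, f (bound): 1×
order of uses: q, r, p, f
typing: ill-typed: non-arrow in function slot: P
ordered: ✗ — a type mismatch blocks all five
linear: ✗ — the type mismatch rejects it
affine: ✗ — not simply typable
relevant: ✗ — fails simple typing
unrestricted: ✗ — a type mismatch blocks all five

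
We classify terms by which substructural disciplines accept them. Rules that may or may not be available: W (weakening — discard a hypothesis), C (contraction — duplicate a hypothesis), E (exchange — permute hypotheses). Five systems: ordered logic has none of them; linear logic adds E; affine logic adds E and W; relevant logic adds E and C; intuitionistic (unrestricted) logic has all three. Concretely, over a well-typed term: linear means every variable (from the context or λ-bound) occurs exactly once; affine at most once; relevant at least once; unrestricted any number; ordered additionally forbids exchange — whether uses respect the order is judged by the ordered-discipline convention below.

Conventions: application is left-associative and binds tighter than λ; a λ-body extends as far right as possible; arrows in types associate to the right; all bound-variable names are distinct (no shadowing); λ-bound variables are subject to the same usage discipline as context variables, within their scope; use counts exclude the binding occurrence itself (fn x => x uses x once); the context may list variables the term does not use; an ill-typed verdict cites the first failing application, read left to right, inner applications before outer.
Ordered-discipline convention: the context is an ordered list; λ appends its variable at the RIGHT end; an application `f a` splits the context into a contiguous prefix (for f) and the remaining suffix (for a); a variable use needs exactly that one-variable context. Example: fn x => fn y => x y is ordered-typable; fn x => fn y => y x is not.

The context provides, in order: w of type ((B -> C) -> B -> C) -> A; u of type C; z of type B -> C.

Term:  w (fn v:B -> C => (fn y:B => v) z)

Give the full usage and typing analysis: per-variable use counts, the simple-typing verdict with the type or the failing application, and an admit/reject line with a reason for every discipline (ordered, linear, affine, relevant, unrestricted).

counts: w: 1×; u: 0×; z: 1×; v (bound): 1×; y (bound): 0×
use order (left to right): w, v, z
typing: ill-typed: an application expects B but receives B -> C
ordered ✗ (a type mismatch blocks all five)
linear ✗ (the type mismatch rejects it)
affine ✗ (not simply typable)
relevant ✗ (fails simple typing)
unrestricted ✗ (a type mismatch blocks all five)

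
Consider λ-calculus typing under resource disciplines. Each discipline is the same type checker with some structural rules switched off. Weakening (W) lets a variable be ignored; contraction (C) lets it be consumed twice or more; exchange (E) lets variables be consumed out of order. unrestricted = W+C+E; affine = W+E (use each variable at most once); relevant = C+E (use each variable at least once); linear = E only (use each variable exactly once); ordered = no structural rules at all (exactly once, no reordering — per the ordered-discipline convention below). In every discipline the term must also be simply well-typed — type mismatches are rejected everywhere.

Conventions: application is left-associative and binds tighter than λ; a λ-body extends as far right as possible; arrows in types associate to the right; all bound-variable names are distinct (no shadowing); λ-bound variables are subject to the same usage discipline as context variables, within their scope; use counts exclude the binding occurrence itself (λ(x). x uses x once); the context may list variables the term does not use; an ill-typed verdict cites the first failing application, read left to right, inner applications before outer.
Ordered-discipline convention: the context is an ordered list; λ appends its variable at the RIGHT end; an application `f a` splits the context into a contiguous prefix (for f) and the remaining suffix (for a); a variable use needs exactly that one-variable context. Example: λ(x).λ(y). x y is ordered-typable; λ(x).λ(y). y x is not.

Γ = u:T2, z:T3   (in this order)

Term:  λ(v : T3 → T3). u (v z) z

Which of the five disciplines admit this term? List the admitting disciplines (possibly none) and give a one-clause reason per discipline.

admitted in: none
variable uses: u: 1; z: 2; v (λ-bound): 1
use order (left to right): u, v, z, z
typing: ill-typed: applying a non-function (T2)
ordered ✗ (not simply typable)
linear ✗ (fails simple typing)
affine ✗ (a type mismatch blocks all five)
relevant ✗ (the type mismatch rejects it)
unrestricted ✗ (not simply typable)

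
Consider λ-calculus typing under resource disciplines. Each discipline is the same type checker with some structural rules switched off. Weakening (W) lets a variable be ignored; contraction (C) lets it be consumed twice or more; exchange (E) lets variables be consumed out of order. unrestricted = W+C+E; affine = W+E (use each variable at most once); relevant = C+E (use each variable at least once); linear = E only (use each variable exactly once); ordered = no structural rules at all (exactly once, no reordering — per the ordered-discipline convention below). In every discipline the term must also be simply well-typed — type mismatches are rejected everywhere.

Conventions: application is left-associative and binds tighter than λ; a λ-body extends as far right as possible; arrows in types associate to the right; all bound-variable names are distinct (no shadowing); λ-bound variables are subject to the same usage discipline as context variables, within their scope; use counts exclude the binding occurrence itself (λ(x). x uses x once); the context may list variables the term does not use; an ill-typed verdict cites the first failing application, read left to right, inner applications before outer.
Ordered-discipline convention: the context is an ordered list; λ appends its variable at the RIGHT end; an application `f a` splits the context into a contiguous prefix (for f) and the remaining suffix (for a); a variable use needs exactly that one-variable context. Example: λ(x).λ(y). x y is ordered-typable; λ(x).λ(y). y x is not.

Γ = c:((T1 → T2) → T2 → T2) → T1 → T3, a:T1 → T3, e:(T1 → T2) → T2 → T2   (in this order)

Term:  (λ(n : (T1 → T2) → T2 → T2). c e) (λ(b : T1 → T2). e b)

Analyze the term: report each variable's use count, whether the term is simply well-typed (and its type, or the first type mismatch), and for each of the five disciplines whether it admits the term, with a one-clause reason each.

counts: c: 1×; a: 0×; e: 2×; n (bound): 0×; b (bound): 1×
uses in reading order: c, e, e, b
typing: well-typed — term : T1 → T3
ordered: ✗ — needs contraction — e ×2; a, n never used (weakening)
linear: ✗ — needs contraction — e ×2; a, n never used (weakening)
affine: ✗ — needs contraction — e ×2
relevant: ✗ — a, n never used (weakening)
unrestricted: ✓ — well-typed at T1 → T3; no restrictions here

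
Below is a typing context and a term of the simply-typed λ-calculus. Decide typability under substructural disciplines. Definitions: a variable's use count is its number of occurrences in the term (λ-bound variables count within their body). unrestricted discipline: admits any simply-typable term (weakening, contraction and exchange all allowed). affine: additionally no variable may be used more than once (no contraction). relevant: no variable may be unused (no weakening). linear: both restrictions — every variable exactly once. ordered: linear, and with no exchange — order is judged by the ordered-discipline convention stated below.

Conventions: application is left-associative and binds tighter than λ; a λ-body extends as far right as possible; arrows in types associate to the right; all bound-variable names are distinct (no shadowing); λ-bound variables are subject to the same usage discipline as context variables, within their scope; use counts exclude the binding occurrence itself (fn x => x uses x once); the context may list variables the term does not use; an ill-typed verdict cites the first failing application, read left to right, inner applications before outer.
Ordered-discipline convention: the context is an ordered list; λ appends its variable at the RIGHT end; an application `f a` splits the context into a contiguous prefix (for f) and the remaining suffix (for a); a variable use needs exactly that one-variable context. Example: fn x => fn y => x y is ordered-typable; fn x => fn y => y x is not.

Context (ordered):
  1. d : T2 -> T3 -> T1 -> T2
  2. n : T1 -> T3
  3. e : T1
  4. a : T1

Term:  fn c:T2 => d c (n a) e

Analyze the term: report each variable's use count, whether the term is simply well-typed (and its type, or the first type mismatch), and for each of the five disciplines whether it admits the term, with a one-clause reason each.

counts: d: 1×; n: 1×; e: 1×; a: 1×; c (bound): 1×
order of uses: d, c, n, a, e
typing: well-typed at T2 -> T2
ordered: ✗, needs exchange: uses follow d, c, n, a, e
linear: ✓, single use per variable (d, n, e, a, c)
affine: ✓, no duplicate uses among d, n, e, a, c
relevant: ✓, d, n, e, a, c: all used, weakening unneeded
unrestricted: ✓, typability at T2 -> T2 is all that's needed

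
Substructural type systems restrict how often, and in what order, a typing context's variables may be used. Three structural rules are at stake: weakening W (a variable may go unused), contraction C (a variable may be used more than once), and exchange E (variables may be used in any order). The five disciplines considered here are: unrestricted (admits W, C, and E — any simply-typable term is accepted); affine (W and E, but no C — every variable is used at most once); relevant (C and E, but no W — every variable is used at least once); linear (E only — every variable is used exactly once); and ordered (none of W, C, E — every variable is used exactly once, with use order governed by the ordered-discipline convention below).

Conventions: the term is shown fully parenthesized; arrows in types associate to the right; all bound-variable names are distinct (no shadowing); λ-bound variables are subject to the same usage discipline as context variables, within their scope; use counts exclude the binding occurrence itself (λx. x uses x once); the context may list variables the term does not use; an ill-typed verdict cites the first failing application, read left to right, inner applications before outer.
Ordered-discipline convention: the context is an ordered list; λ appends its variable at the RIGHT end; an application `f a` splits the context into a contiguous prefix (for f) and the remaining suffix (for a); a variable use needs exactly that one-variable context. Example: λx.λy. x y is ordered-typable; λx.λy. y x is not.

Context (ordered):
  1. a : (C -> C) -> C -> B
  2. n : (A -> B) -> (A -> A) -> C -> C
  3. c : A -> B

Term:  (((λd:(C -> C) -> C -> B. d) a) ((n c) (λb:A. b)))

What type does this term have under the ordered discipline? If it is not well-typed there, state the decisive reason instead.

term : C -> B
counts: a: 1×; n: 1×; c: 1×; d (λ-bound): 1×; b (λ-bound): 1×
order of uses: d, a, n, c, b
typing: well-typed at C -> B
summary: ordered ✓ | linear ✓ | affine ✓ | relevant ✓ | unrestricted ✓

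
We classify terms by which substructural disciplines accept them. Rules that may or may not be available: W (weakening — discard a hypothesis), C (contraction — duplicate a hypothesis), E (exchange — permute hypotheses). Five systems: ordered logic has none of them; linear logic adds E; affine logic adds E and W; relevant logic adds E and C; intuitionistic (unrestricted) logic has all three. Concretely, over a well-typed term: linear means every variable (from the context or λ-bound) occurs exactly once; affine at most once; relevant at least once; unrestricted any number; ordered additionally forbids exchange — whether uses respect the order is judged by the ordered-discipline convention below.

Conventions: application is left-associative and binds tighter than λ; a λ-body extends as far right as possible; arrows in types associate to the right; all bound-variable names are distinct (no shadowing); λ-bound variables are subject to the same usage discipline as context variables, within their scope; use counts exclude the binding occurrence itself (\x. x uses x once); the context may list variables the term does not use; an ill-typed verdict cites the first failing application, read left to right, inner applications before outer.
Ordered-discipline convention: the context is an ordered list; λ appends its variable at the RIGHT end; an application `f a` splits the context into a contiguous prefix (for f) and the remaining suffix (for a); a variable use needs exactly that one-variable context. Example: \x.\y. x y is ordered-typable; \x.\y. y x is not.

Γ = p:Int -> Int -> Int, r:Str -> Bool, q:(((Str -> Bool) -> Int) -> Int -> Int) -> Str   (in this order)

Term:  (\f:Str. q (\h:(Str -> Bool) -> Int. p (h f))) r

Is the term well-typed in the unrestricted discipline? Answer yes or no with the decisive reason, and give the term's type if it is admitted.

no — a type mismatch blocks all five
usage: p: 1×, r: 1×, q: 1×, f (bound): 1×, h (bound): 1×
order of uses: q, p, h, f, r
typing: ill-typed: an application expects Str -> Bool but receives Str
across the five disciplines: ordered ✗ | linear ✗ | affine ✗ | relevant ✗ | unrestricted ✗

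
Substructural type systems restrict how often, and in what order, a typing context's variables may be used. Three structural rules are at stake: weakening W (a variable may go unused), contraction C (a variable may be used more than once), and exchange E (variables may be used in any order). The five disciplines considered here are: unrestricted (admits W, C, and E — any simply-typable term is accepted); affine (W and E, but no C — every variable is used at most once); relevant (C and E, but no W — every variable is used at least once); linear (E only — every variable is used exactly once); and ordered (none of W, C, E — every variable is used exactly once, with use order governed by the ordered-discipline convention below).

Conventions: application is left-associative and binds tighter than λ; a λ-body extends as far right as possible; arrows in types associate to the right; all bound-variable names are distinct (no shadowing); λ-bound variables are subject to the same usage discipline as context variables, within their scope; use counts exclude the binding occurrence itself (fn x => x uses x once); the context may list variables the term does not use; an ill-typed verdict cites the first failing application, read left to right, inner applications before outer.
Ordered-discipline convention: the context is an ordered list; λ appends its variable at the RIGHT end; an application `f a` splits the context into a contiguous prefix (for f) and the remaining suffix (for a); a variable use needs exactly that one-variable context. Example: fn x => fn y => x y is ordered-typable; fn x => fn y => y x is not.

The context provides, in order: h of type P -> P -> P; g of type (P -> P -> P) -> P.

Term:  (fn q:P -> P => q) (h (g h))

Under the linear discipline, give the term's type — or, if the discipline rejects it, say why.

not well-typed under linear — uses contraction: h ×2
counts: h: 2×; g: 1×; q [bound]: 1×
uses in reading order: q, h, g, h
typing: the term checks, with type P -> P
across the five disciplines: ordered ✗ · linear ✗ · affine ✗ · relevant ✓ · unrestricted ✓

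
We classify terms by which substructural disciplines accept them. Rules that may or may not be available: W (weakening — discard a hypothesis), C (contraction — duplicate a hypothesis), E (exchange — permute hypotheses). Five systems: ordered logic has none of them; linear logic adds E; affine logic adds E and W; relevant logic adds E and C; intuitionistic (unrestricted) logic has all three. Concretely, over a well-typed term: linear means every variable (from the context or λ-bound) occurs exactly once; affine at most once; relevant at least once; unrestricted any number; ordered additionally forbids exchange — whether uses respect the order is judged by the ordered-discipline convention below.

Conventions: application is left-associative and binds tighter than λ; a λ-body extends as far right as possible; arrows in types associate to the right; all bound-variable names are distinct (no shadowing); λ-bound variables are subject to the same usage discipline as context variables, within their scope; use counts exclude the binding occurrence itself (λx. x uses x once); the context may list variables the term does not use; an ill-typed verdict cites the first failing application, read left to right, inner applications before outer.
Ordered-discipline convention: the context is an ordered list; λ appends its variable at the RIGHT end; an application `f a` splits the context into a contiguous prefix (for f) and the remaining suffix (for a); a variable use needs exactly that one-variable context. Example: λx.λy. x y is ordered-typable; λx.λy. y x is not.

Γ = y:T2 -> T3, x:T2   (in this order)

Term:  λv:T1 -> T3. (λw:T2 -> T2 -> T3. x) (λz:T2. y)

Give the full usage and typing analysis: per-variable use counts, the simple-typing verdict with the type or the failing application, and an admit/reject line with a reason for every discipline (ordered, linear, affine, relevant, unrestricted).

use counts: y: 1×, x: 1×, v (λ-bound): 0×, w (λ-bound): 0×, z (λ-bound): 0×
order of uses: x, y
typing: ✓ — (T1 -> T3) -> T2
ordered: ✗ — unused: v, w, z — weakening required
linear: ✗ — unused: v, w, z — weakening required
affine: ✓ — at most one use each (y, x, v, w, z)
relevant: ✗ — unused: v, w, z — weakening required
unrestricted: ✓ — simply typable at (T1 -> T3) -> T2; W, C, E all held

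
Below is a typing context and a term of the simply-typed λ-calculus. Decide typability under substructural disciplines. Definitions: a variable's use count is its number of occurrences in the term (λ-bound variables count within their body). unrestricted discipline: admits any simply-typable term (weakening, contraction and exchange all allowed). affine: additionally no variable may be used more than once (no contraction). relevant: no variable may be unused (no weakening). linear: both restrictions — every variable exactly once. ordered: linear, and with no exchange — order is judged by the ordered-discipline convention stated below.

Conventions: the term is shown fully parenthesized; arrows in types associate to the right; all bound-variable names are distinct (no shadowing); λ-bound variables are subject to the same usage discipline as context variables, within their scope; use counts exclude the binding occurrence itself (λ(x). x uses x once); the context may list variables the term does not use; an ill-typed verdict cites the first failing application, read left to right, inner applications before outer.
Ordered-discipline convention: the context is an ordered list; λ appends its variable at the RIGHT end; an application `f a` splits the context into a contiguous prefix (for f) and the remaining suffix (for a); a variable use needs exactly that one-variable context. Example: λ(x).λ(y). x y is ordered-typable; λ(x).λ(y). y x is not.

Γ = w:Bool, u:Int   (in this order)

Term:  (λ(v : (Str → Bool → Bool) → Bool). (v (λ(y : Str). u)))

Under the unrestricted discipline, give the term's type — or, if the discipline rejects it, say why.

not well-typed under unrestricted — fails simple typing
variable uses: w=0, u=1, v [bound]=1, y [bound]=0
uses in reading order: v, u
typing: ill-typed: an argument Str → Int mismatches the expected Str → Bool → Bool
per-discipline verdicts: ordered ✗ · linear ✗ · affine ✗ · relevant ✗ · unrestricted ✗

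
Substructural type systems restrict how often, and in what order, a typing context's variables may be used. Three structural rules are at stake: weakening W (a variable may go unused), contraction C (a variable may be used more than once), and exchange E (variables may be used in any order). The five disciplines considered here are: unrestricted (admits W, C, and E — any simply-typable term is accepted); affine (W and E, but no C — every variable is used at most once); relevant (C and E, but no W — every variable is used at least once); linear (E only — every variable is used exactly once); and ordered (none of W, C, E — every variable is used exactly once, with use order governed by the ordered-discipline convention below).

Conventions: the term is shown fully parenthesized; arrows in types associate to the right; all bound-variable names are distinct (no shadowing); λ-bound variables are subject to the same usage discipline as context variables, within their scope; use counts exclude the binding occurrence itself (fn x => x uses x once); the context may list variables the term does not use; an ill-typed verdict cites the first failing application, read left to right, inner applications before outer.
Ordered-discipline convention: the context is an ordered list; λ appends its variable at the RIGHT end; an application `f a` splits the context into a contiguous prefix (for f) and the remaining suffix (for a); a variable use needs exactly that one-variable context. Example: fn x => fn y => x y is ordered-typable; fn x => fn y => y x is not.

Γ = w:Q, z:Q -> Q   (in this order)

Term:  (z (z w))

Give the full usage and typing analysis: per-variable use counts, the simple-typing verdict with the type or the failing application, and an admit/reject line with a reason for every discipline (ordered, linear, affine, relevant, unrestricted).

usage: w: 1×, z: 2×
left-to-right use order: z, z, w
typing: well-typed at Q
ordered: ✗, repeated use of z ×2
linear: ✗, repeated use of z ×2
affine: ✗, repeated use of z ×2
relevant: ✓, every one of w, z appears
unrestricted: ✓, type-checks (Q) and nothing is barred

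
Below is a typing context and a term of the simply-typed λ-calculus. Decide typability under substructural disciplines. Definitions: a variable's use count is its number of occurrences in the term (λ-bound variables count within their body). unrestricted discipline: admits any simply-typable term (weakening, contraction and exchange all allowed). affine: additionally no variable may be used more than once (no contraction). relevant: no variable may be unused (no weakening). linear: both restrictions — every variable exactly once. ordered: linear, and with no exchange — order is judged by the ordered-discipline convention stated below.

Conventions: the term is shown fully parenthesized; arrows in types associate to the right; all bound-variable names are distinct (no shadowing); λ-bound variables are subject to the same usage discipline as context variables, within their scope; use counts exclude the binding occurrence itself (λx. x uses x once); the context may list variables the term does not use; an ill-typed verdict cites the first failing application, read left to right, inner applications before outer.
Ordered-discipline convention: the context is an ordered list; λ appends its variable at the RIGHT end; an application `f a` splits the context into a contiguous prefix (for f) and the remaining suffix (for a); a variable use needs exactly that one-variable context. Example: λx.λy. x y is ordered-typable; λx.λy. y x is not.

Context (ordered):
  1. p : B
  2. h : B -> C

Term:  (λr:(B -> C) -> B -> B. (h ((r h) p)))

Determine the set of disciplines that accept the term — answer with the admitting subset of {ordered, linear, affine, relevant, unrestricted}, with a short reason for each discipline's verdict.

accepted by: relevant, unrestricted
usage: p ×1, h ×2, r (bound) ×1
order of uses: h, r, h, p
typing: well-typed at ((B -> C) -> B -> B) -> C
ordered: ✗, needs contraction — h ×2
linear: ✗, needs contraction — h ×2
affine: ✗, needs contraction — h ×2
relevant: ✓, at least one use each (p, h, r)
unrestricted: ✓, simply typable at ((B -> C) -> B -> B) -> C; W, C, E all held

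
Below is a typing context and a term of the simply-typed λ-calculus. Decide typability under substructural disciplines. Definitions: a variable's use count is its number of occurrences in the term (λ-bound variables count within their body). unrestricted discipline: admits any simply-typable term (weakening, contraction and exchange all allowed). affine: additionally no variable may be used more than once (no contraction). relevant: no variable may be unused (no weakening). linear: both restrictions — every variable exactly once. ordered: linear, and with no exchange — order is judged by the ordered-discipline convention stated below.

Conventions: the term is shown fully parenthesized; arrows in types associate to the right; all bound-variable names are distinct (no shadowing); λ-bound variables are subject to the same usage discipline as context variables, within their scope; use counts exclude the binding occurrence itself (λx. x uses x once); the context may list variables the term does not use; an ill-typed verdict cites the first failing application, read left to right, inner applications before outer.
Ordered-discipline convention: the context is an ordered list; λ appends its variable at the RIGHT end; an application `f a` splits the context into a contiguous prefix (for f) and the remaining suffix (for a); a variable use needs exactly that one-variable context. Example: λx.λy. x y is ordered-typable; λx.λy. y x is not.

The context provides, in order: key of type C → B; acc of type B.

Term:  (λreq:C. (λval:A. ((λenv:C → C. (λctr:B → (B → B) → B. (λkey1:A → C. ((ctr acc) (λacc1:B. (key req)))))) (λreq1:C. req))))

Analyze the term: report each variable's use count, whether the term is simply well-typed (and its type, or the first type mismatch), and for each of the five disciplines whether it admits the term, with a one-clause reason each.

use counts: key=1, acc=1, req (λ-bound)=2, val (λ-bound)=0, env (λ-bound)=0, ctr (λ-bound)=1, key1 (λ-bound)=0, acc1 (λ-bound)=0, req1 (λ-bound)=0
use order (left to right): ctr, acc, key, req, req
typing: ✓ — C → A → (B → (B → B) → B) → (A → C) → B
ordered: ✗, repeated use of req ×2; unused: val, env, key1, acc1, req1 — weakening required
linear: ✗, repeated use of req ×2; unused: val, env, key1, acc1, req1 — weakening required
affine: ✗, repeated use of req ×2
relevant: ✗, unused: val, env, key1, acc1, req1 — weakening required
unrestricted: ✓, well-typed at C → A → (B → (B → B) → B) → (A → C) → B; no restrictions here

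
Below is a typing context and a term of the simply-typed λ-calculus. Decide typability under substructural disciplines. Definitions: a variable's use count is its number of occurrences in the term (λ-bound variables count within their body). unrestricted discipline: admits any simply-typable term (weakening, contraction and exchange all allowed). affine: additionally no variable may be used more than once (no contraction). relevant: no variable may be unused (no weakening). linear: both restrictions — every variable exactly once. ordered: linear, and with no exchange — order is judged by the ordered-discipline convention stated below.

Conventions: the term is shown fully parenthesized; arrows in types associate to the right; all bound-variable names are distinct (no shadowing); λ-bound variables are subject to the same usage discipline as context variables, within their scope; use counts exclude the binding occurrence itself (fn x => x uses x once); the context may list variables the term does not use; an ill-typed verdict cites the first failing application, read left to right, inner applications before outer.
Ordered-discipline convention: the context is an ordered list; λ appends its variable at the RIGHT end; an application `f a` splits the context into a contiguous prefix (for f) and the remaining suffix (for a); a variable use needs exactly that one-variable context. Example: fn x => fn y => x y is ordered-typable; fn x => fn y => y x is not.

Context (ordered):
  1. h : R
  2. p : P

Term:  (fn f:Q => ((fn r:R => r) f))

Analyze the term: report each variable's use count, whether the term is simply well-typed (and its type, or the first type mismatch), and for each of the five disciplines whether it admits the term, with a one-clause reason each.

variable uses: h: 0, p: 0, f [bound]: 1, r [bound]: 1
left-to-right use order: r, f
typing: ill-typed: an application expects R but receives Q
ordered: ✗ — fails simple typing
linear: ✗ — a type mismatch blocks all five
affine: ✗ — the type mismatch rejects it
relevant: ✗ — not simply typable
unrestricted: ✗ — fails simple typing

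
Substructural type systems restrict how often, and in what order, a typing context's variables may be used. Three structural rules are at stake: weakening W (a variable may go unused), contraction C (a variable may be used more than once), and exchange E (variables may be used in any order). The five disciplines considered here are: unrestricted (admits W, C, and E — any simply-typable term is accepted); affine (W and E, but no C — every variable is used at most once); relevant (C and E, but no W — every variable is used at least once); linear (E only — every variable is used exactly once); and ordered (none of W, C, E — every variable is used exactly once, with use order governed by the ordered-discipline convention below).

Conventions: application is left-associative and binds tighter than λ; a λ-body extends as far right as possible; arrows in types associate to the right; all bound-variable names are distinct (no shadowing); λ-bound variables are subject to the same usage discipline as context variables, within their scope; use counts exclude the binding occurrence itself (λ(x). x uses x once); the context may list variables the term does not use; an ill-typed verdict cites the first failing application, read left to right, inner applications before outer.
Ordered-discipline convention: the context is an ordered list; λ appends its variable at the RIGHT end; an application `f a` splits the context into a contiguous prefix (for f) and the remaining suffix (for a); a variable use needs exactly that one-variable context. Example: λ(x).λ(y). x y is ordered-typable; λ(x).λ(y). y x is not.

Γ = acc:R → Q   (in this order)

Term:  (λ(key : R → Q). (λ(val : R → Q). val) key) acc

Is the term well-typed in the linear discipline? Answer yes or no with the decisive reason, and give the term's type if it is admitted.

yes — exactly-once usage across acc, key, val; term : R → Q
use counts: acc=1, key (λ-bound)=1, val (λ-bound)=1
left-to-right use order: val, key, acc
typing: the term checks, with type R → Q
per-discipline verdicts: ordered ✓; linear ✓; affine ✓; relevant ✓; unrestricted ✓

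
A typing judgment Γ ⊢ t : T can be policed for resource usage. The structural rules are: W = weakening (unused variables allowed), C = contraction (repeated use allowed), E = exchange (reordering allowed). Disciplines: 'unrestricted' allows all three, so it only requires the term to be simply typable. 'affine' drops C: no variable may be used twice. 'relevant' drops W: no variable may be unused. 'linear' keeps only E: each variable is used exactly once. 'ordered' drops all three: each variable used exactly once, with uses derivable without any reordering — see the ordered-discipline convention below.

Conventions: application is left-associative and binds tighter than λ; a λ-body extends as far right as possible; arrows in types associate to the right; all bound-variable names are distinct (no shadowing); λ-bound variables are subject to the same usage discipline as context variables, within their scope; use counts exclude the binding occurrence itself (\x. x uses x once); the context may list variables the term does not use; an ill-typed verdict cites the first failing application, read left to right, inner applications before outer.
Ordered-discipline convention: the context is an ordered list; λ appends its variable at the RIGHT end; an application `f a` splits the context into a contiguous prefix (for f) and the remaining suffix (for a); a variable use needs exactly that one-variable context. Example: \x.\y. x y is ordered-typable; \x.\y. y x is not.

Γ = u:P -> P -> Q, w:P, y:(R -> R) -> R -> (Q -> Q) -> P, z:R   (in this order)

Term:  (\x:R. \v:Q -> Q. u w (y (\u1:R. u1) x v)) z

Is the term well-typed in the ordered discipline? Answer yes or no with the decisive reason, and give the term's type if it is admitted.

yes — u, w, y, z, x, v, u1: once each, no exchange needed; term : (Q -> Q) -> Q
use counts: u: 1×, w: 1×, y: 1×, z: 1×, x (λ-bound): 1×, v (λ-bound): 1×, u1 (λ-bound): 1×
use order (left to right): u, w, y, u1, x, v, z
typing: well-typed at (Q -> Q) -> Q
all disciplines: ordered ✓ | linear ✓ | affine ✓ | relevant ✓ | unrestricted ✓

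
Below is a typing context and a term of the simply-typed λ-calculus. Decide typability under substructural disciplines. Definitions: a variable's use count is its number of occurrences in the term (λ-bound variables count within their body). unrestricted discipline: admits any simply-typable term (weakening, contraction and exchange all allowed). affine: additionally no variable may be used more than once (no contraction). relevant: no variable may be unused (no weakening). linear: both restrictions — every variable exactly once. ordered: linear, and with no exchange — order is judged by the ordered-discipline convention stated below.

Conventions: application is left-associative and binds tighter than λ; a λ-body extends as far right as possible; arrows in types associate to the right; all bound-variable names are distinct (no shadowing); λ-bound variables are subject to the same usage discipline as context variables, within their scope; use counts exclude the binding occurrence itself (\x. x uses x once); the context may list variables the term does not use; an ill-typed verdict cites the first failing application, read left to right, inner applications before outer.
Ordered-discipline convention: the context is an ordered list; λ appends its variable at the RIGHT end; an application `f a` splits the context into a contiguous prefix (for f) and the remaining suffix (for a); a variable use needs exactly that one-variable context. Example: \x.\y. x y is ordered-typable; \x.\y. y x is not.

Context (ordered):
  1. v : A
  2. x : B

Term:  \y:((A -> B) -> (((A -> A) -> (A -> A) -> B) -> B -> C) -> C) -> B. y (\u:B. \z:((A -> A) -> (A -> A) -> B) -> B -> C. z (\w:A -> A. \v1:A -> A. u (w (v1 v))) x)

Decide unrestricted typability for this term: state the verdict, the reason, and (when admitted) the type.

no — a type mismatch blocks all five
usage: v: 1; x: 1; y (bound): 1; u (bound): 1; z (bound): 1; w (bound): 1; v1 (bound): 1
order of uses: y, z, u, w, v1, v, x
typing: ill-typed: non-function type B applied to an argument
all disciplines: ordered ✗; linear ✗; affine ✗; relevant ✗; unrestricted ✗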